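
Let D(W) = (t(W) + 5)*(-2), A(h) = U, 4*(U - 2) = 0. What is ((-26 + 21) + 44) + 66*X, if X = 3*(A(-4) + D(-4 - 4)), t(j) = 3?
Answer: -2733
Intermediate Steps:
U = 2 (U = 2 + (¼)*0 = 2 + 0 = 2)
A(h) = 2
D(W) = -16 (D(W) = (3 + 5)*(-2) = 8*(-2) = -16)
X = -42 (X = 3*(2 - 16) = 3*(-14) = -42)
((-26 + 21) + 44) + 66*X = ((-26 + 21) + 44) + 66*(-42) = (-5 + 44) - 2772 = 39 - 2772 = -2733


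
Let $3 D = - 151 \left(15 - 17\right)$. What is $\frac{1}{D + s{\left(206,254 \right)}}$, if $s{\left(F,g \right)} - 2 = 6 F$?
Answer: $\frac{3}{4016} \approx 0.00074701$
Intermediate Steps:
$s{\left(F,g \right)} = 2 + 6 F$
$D = \frac{302}{3}$ ($D = \frac{\left(-151\right) \left(15 - 17\right)}{3} = \frac{\left(-151\right) \left(-2\right)}{3} = \frac{1}{3} \cdot 302 = \frac{302}{3} \approx 100.67$)
$\frac{1}{D + s{\left(206,254 \right)}} = \frac{1}{\frac{302}{3} + \left(2 + 6 \cdot 206\right)} = \frac{1}{\frac{302}{3} + \left(2 + 1236\right)} = \frac{1}{\frac{302}{3} + 1238} = \frac{1}{\frac{4016}{3}} = \frac{3}{4016}$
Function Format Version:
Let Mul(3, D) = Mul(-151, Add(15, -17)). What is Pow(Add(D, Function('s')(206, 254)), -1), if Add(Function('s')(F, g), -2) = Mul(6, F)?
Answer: Rational(3, 4016) ≈ 0.00074701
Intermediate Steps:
Function('s')(F, g) = Add(2, Mul(6, F))
D = Rational(302, 3) (D = Mul(Rational(1, 3), Mul(-151, Add(15, -17))) = Mul(Rational(1, 3), Mul(-151, -2)) = Mul(Rational(1, 3), 302) = Rational(302, 3) ≈ 100.67)
Pow(Add(D, Function('s')(206, 254)), -1) = Pow(Add(Rational(302, 3), Add(2, Mul(6, 206))), -1) = Pow(Add(Rational(302, 3), Add(2, 1236)), -1) = Pow(Add(Rational(302, 3), 1238), -1) = Pow(Rational(4016, 3), -1) = Rational(3, 4016)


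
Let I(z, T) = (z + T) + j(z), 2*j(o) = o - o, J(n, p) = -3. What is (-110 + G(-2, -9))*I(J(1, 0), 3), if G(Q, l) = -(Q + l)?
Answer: 0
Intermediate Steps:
j(o) = 0 (j(o) = (o - o)/2 = (1/2)*0 = 0)
G(Q, l) = -Q - l
I(z, T) = T + z (I(z, T) = (z + T) + 0 = (T + z) + 0 = T + z)
(-110 + G(-2, -9))*I(J(1, 0), 3) = (-110 + (-1*(-2) - 1*(-9)))*(3 - 3) = (-110 + (2 + 9))*0 = (-110 + 11)*0 = -99*0 = 0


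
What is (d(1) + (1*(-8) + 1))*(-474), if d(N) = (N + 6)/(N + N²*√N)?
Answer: 1659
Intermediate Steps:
d(N) = (6 + N)/(N + N^(5/2))
(d(1) + (1*(-8) + 1))*(-474) = ((6 + 1)/(1 + 1^(5/2)) + (1*(-8) + 1))*(-474) = (7/(1 + 1) + (-8 + 1))*(-474) = (7/2 - 7)*(-474) = -7/2*(-474) = 1659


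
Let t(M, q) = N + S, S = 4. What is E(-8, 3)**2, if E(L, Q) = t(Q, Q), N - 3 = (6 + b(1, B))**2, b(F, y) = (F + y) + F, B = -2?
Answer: 1849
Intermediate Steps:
b(F, y) = y + 2*F
N = 39 (N = 3 + (6 + (-2 + 2*1))**2 = 3 + (6 + (-2 + 2))**2 = 3 + (6 + 0)**2 = 3 + 6**2 = 3 + 36 = 39)
t(M, q) = 43 (t(M, q) = 39 + 4 = 43)
E(L, Q) = 43
E(-8, 3)**2 = 43**2 = 1849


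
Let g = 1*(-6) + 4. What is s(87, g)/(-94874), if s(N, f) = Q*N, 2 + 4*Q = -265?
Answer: 261/4264 ≈ 0.061210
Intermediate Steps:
Q = -267/4 (Q = -½ + (¼)*(-265) = -½ - 265/4 = -267/4 ≈ -66.750)
g = -2 (g = -6 + 4 = -2)
s(N, f) = -267*N/4
s(87, g)/(-94874) = -267/4*87/(-94874) = -23229/4*(-1/94874) = 261/4264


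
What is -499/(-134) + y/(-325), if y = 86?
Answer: 150651/43550 ≈ 3.4593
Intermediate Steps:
-499/(-134) + y/(-325) = -499/(-134) + 86/(-325) = -499*(-1/134) + 86*(-1/325) = 499/134 - 86/325 = 150651/43550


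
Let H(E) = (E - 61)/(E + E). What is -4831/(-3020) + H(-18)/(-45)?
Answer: 189691/122310 ≈ 1.5509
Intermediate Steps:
H(E) = (-61 + E)/(2*E) (H(E) = (-61 + E)/((2*E)) = (-61 + E)*(1/(2*E)) = (-61 + E)/(2*E))
-4831/(-3020) + H(-18)/(-45) = -4831/(-3020) + ((½)*(-61 - 18)/(-18))/(-45) = -4831*(-1/3020) + ((½)*(-1/18)*(-79))*(-1/45) = 4831/3020 + (79/36)*(-1/45) = 4831/3020 - 79/1620 = 189691/122310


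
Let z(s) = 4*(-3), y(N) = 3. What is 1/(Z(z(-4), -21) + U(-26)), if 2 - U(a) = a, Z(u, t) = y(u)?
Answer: 1/31 ≈ 0.032258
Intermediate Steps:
z(s) = -12
Z(u, t) = 3
U(a) = 2 - a
1/(Z(z(-4), -21) + U(-26)) = 1/(3 + (2 - 1*(-26))) = 1/(3 + (2 + 26)) = 1/(3 + 28) = 1/31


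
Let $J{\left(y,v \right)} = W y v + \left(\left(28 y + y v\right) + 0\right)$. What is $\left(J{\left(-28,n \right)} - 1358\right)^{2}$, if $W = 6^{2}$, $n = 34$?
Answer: $1396217956$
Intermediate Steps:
$W = 36$
$J{\left(y,v \right)} = 28 y + 37 v y$ ($J{\left(y,v \right)} = 36 y v + \left(\left(28 y + y v\right) + 0\right) = 36 v y + \left(\left(28 y + v y\right) + 0\right) = 36 v y + \left(28 y + v y\right) = 28 y + 37 v y$)
$\left(J{\left(-28,n \right)} - 1358\right)^{2} = \left(- 28 \left(28 + 37 \cdot 34\right) - 1358\right)^{2} = \left(- 28 \left(28 + 1258\right) - 1358\right)^{2} = \left(\left(-28\right) 1286 - 1358\right)^{2} = \left(-36008 - 1358\right)^{2} = \left(-37366\right)^{2} = 1396217956$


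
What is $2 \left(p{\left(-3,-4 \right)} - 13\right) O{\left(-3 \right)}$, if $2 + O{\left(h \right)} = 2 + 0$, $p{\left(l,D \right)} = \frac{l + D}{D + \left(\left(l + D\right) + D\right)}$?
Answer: $0$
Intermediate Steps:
$p{\left(l,D \right)} = \frac{D + l}{l + 3 D}$ ($p{\left(l,D \right)} = \frac{D + l}{D + \left(\left(D + l\right) + D\right)} = \frac{D + l}{D + \left(l + 2 D\right)} = \frac{D + l}{l + 3 D}$)
$O{\left(h \right)} = 0$ ($O{\left(h \right)} = -2 + \left(2 + 0\right) = -2 + 2 = 0$)
$2 \left(p{\left(-3,-4 \right)} - 13\right) O{\left(-3 \right)} = 2 \left(\frac{-4 - 3}{-3 + 3 \left(-4\right)} - 13\right) 0 = 2 \left(\frac{1}{-3 - 12} \left(-7\right) - 13\right) 0 = 2 \left(\frac{1}{-15} \left(-7\right) - 13\right) 0 = 2 \left(\left(- \frac{1}{15}\right) \left(-7\right) - 13\right) 0 = 2 \left(\frac{7}{15} - 13\right) 0 = 2 \left(- \frac{188}{15}\right) 0 = \left(- \frac{376}{15}\right) 0 = 0$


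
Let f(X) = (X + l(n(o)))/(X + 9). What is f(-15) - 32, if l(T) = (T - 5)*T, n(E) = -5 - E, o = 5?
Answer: -109/2 ≈ -54.500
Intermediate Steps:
l(T) = T*(-5 + T) (l(T) = (-5 + T)*T = T*(-5 + T))
f(X) = (150 + X)/(9 + X) (f(X) = (X + (-5 - 1*5)*(-5 + (-5 - 1*5)))/(X + 9) = (X + (-5 - 5)*(-5 + (-5 - 5)))/(9 + X) = (X - 10*(-5 - 10))/(9 + X) = (X - 10*(-15))/(9 + X) = (X + 150)/(9 + X) = (150 + X)/(9 + X))
f(-15) - 32 = (150 - 15)/(9 - 15) - 32 = 135/(-6) - 32 = -1/6*135 - 32 = -45/2 - 32 = -109/2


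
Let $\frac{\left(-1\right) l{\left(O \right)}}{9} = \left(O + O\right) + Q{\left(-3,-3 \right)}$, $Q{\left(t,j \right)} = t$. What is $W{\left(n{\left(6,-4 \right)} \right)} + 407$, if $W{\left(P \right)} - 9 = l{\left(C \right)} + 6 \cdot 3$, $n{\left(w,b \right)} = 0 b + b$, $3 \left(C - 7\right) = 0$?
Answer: $335$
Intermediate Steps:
$C = 7$ ($C = 7 + \frac{1}{3} \cdot 0 = 7 + 0 = 7$)
$n{\left(w,b \right)} = b$ ($n{\left(w,b \right)} = 0 + b = b$)
$l{\left(O \right)} = 27 - 18 O$ ($l{\left(O \right)} = - 9 \left(\left(O + O\right) - 3\right) = - 9 \left(2 O - 3\right) = - 9 \left(-3 + 2 O\right) = 27 - 18 O$)
$W{\left(P \right)} = -72$ ($W{\left(P \right)} = 9 + \left(\left(27 - 126\right) + 6 \cdot 3\right) = 9 + \left(\left(27 - 126\right) + 18\right) = 9 + \left(-99 + 18\right) = 9 - 81 = -72$)
$W{\left(n{\left(6,-4 \right)} \right)} + 407 = -72 + 407 = 335$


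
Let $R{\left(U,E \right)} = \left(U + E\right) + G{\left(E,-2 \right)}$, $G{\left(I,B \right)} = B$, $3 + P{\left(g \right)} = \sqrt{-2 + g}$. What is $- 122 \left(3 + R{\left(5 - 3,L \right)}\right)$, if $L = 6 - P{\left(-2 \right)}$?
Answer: $-1464 + 244 i \approx -1464.0 + 244.0 i$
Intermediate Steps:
$P{\left(g \right)} = -3 + \sqrt{-2 + g}$
$L = 9 - 2 i$ ($L = 6 - \left(-3 + \sqrt{-2 - 2}\right) = 6 - \left(-3 + \sqrt{-4}\right) = 6 - \left(-3 + 2 i\right) = 6 + \left(3 - 2 i\right) = 9 - 2 i \approx 9.0 - 2.0 i$)
$R{\left(U,E \right)} = -2 + E + U$ ($R{\left(U,E \right)} = \left(U + E\right) - 2 = \left(E + U\right) - 2 = -2 + E + U$)
$- 122 \left(3 + R{\left(5 - 3,L \right)}\right) = - 122 \left(3 + \left(-2 + \left(9 - 2 i\right) + \left(5 - 3\right)\right)\right) = - 122 \left(3 + \left(-2 + \left(9 - 2 i\right) + 2\right)\right) = - 122 \left(3 + \left(9 - 2 i\right)\right) = - 122 \left(12 - 2 i\right) = -1464 + 244 i$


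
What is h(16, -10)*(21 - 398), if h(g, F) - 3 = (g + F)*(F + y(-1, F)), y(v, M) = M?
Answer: 44109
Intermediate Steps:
h(g, F) = 3 + 2*F*(F + g) (h(g, F) = 3 + (g + F)*(F + F) = 3 + (F + g)*(2*F) = 3 + 2*F*(F + g))
h(16, -10)*(21 - 398) = (3 + 2*(-10)**2 + 2*(-10)*16)*(21 - 398) = (3 + 2*100 - 320)*(-377) = (3 + 200 - 320)*(-377) = -117*(-377) = 44109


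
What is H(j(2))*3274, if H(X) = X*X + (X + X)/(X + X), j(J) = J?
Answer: 16370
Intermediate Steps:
H(X) = 1 + X² (H(X) = X² + (2*X)/((2*X)) = X² + (2*X)*(1/(2*X)) = X² + 1 = 1 + X²)
H(j(2))*3274 = (1 + 2²)*3274 = (1 + 4)*3274 = 5*3274 = 16370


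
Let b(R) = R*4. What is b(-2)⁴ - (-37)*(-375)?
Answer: -9779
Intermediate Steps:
b(R) = 4*R
b(-2)⁴ - (-37)*(-375) = (4*(-2))⁴ - (-37)*(-375) = (-8)⁴ - 1*13875 = 4096 - 13875 = -9779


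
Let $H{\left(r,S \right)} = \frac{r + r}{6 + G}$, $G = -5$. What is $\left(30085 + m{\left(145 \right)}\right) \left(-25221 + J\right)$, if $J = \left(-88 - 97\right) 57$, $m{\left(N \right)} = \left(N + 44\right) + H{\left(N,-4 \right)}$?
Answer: $-1093152024$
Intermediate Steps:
$H{\left(r,S \right)} = 2 r$ ($H{\left(r,S \right)} = \frac{r + r}{6 - 5} = \frac{2 r}{1} = 2 r 1 = 2 r$)
$m{\left(N \right)} = 44 + 3 N$ ($m{\left(N \right)} = \left(N + 44\right) + 2 N = \left(44 + N\right) + 2 N = 44 + 3 N$)
$J = -10545$ ($J = \left(-185\right) 57 = -10545$)
$\left(30085 + m{\left(145 \right)}\right) \left(-25221 + J\right) = \left(30085 + \left(44 + 3 \cdot 145\right)\right) \left(-25221 - 10545\right) = \left(30085 + \left(44 + 435\right)\right) \left(-35766\right) = \left(30085 + 479\right) \left(-35766\right) = 30564 \left(-35766\right) = -1093152024$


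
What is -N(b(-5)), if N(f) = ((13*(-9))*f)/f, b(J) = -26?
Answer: 117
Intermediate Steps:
N(f) = -117 (N(f) = (-117*f)/f = -117)
-N(b(-5)) = -1*(-117) = 117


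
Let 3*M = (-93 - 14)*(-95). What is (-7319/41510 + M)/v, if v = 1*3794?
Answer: 421927193/472466820 ≈ 0.89303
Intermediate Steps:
M = 10165/3 (M = ((-93 - 14)*(-95))/3 = (-107*(-95))/3 = (1/3)*10165 = 10165/3 ≈ 3388.3)
v = 3794
(-7319/41510 + M)/v = (-7319/41510 + 10165/3)/3794 = (-7319*1/41510 + 10165/3)*(1/3794) = (-7319/41510 + 10165/3)*(1/3794) = (421927193/124530)*(1/3794) = 421927193/472466820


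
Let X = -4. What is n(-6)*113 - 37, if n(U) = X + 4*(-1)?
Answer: -941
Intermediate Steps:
n(U) = -8 (n(U) = -4 + 4*(-1) = -4 - 4 = -8)
n(-6)*113 - 37 = -8*113 - 37 = -904 - 37 = -941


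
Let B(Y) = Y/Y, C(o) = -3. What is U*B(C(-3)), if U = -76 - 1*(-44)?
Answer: -32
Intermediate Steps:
U = -32 (U = -76 + 44 = -32)
B(Y) = 1
U*B(C(-3)) = -32*1 = -32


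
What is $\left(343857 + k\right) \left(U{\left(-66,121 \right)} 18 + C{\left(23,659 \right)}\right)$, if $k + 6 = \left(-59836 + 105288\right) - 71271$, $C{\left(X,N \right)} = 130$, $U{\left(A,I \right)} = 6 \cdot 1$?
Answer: $75691616$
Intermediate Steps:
$U{\left(A,I \right)} = 6$
$k = -25825$ ($k = -6 + \left(\left(-59836 + 105288\right) - 71271\right) = -6 + \left(45452 - 71271\right) = -6 - 25819 = -25825$)
$\left(343857 + k\right) \left(U{\left(-66,121 \right)} 18 + C{\left(23,659 \right)}\right) = \left(343857 - 25825\right) \left(6 \cdot 18 + 130\right) = 318032 \left(108 + 130\right) = 318032 \cdot 238 = 75691616$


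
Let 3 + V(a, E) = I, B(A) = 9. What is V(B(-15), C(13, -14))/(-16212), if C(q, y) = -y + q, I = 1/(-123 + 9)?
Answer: 49/264024 ≈ 0.00018559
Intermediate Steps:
I = -1/114 (I = 1/(-114) = -1/114 ≈ -0.0087719)
C(q, y) = q - y
V(a, E) = -343/114 (V(a, E) = -3 - 1/114 = -343/114)
V(B(-15), C(13, -14))/(-16212) = -343/114/(-16212) = -343/114*(-1/16212) = 49/264024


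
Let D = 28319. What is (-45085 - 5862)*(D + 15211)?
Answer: -2217722910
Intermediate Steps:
(-45085 - 5862)*(D + 15211) = (-45085 - 5862)*(28319 + 15211) = -50947*43530 = -2217722910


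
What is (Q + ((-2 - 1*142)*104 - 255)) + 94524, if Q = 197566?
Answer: 276859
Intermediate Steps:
(Q + ((-2 - 1*142)*104 - 255)) + 94524 = (197566 + ((-2 - 1*142)*104 - 255)) + 94524 = (197566 + ((-2 - 142)*104 - 255)) + 94524 = (197566 + (-144*104 - 255)) + 94524 = (197566 + (-14976 - 255)) + 94524 = (197566 - 15231) + 94524 = 182335 + 94524 = 276859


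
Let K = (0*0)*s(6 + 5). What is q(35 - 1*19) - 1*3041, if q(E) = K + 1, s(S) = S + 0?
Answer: -3040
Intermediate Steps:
s(S) = S
K = 0 (K = (0*0)*(6 + 5) = 0*11 = 0)
q(E) = 1 (q(E) = 0 + 1 = 1)
q(35 - 1*19) - 1*3041 = 1 - 1*3041 = 1 - 3041 = -3040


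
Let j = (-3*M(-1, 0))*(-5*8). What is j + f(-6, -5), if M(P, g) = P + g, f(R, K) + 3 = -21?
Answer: -144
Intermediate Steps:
f(R, K) = -24 (f(R, K) = -3 - 21 = -24)
j = -120 (j = (-3*(-1 + 0))*(-5*8) = -3*(-1)*(-40) = 3*(-40) = -120)
j + f(-6, -5) = -120 - 24 = -144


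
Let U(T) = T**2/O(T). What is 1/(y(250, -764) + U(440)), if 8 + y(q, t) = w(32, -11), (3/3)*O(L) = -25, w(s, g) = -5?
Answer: -1/7757 ≈ -0.00012892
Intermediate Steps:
O(L) = -25
y(q, t) = -13 (y(q, t) = -8 - 5 = -13)
U(T) = -T**2/25 (U(T) = T**2/(-25) = T**2*(-1/25) = -T**2/25)
1/(y(250, -764) + U(440)) = 1/(-13 - 1/25*440**2) = 1/(-13 - 1/25*193600) = 1/(-13 - 7744) = 1/(-7757) = -1/7757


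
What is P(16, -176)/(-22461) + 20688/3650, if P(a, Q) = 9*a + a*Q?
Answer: 237212984/40991325 ≈ 5.7869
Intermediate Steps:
P(a, Q) = 9*a + Q*a
P(16, -176)/(-22461) + 20688/3650 = (16*(9 - 176))/(-22461) + 20688/3650 = (16*(-167))*(-1/22461) + 20688*(1/3650) = -2672*(-1/22461) + 10344/1825 = 2672/22461 + 10344/1825 = 237212984/40991325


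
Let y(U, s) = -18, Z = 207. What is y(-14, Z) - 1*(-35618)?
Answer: 35600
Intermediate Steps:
y(-14, Z) - 1*(-35618) = -18 - 1*(-35618) = -18 + 35618 = 35600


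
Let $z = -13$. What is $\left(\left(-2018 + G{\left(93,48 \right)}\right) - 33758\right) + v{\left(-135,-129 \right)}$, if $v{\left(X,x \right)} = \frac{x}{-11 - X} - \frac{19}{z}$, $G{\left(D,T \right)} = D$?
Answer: $- \frac{57520317}{1612} \approx -35683.0$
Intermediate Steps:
$v{\left(X,x \right)} = \frac{19}{13} + \frac{x}{-11 - X}$ ($v{\left(X,x \right)} = \frac{x}{-11 - X} - \frac{19}{-13} = \frac{x}{-11 - X} - - \frac{19}{13} = \frac{x}{-11 - X} + \frac{19}{13} = \frac{19}{13} + \frac{x}{-11 - X}$)
$\left(\left(-2018 + G{\left(93,48 \right)}\right) - 33758\right) + v{\left(-135,-129 \right)} = \left(\left(-2018 + 93\right) - 33758\right) + \frac{209 - -1677 + 19 \left(-135\right)}{13 \left(11 - 135\right)} = \left(-1925 - 33758\right) + \frac{209 + 1677 - 2565}{13 \left(-124\right)} = -35683 + \frac{1}{13} \left(- \frac{1}{124}\right) \left(-679\right) = -35683 + \frac{679}{1612} = - \frac{57520317}{1612}$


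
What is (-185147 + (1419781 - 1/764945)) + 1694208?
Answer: 2240403043689/764945 ≈ 2.9288e+6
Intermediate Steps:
(-185147 + (1419781 - 1/764945)) + 1694208 = (-185147 + 1086054377044/764945) + 1694208 = 944427105129/764945 + 1694208 = 2240403043689/764945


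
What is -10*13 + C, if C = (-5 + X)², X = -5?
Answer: -30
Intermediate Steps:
C = 100 (C = (-5 - 5)² = (-10)² = 100)
-10*13 + C = -10*13 + 100 = -130 + 100 = -30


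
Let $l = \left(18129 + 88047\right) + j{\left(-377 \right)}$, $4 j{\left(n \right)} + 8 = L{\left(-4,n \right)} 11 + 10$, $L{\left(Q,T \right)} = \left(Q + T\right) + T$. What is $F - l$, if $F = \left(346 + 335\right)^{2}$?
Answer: $359669$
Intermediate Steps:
$L{\left(Q,T \right)} = Q + 2 T$
$j{\left(n \right)} = - \frac{21}{2} + \frac{11 n}{2}$ ($j{\left(n \right)} = -2 + \frac{\left(-4 + 2 n\right) 11 + 10}{4} = -2 + \frac{\left(-44 + 22 n\right) + 10}{4} = -2 + \frac{-34 + 22 n}{4} = -2 + \left(- \frac{17}{2} + \frac{11 n}{2}\right) = - \frac{21}{2} + \frac{11 n}{2}$)
$l = 104092$ ($l = \left(18129 + 88047\right) + \left(- \frac{21}{2} + \frac{11}{2} \left(-377\right)\right) = 106176 - 2084 = 104092$)
$F = 463761$ ($F = 681^{2} = 463761$)
$F - l = 463761 - 104092 = 359669$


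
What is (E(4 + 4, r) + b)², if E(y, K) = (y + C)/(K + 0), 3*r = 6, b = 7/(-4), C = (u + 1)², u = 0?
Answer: 121/16 ≈ 7.5625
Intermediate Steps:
C = 1 (C = (0 + 1)² = 1² = 1)
b = -7/4 (b = 7*(-¼) = -7/4 ≈ -1.7500)
r = 2 (r = (⅓)*6 = 2)
E(y, K) = (1 + y)/K (E(y, K) = (y + 1)/(K + 0) = (1 + y)/K)
(E(4 + 4, r) + b)² = ((1 + (4 + 4))/2 - 7/4)² = ((1 + 8)/2 - 7/4)² = ((½)*9 - 7/4)² = (9/2 - 7/4)² = (11/4)² = 121/16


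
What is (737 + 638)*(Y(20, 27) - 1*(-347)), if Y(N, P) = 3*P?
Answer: 588500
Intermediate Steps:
(737 + 638)*(Y(20, 27) - 1*(-347)) = (737 + 638)*(3*27 - 1*(-347)) = 1375*(81 + 347) = 1375*428 = 588500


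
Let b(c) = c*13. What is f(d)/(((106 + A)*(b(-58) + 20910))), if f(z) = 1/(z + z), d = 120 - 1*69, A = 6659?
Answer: 1/13908244680 ≈ 7.1900e-11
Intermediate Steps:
d = 51 (d = 120 - 69 = 51)
b(c) = 13*c
f(z) = 1/(2*z)
f(d)/(((106 + A)*(b(-58) + 20910))) = ((½)/51)/(((106 + 6659)*(13*(-58) + 20910))) = ((½)*(1/51))/((6765*(-754 + 20910))) = 1/(102*((6765*20156))) = (1/102)/136355340 = (1/102)*(1/136355340) = 1/13908244680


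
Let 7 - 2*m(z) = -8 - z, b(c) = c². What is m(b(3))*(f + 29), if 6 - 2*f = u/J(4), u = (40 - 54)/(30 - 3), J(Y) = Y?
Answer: 3463/9 ≈ 384.78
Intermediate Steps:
u = -14/27 ≈ -0.51852
m(z) = 15/2 + z/2 (m(z) = 7/2 - (-8 - z)/2 = 7/2 + (4 + z/2) = 15/2 + z/2)
f = 331/108 (f = 3 - (-7)/(27*4) = 3 - ½*(-7/54) = 3 + 7/108 = 331/108 ≈ 3.0648)
m(b(3))*(f + 29) = (15/2 + (½)*3²)*(331/108 + 29) = (15/2 + (½)*9)*(3463/108) = (15/2 + 9/2)*(3463/108) = 12*(3463/108) = 3463/9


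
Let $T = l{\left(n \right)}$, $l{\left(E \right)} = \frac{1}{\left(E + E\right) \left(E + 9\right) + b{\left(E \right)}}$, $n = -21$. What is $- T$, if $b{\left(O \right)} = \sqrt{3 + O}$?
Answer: $\frac{i}{3 \left(\sqrt{2} - 168 i\right)} \approx -0.001984 + 1.6701 \cdot 10^{-5} i$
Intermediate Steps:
$l{\left(E \right)} = \frac{1}{\sqrt{3 + E} + 2 E \left(9 + E\right)}$ ($l{\left(E \right)} = \frac{1}{\left(E + E\right) \left(E + 9\right) + \sqrt{3 + E}} = \frac{1}{2 E \left(9 + E\right) + \sqrt{3 + E}} = \frac{1}{\sqrt{3 + E} + 2 E \left(9 + E\right)}$)
$T = \frac{1}{504 + 3 i \sqrt{2}}$ ($T = \frac{1}{\sqrt{3 - 21} + 2 \left(-21\right)^{2} + 18 \left(-21\right)} = \frac{1}{\sqrt{-18} + 2 \cdot 441 - 378} = \frac{1}{3 i \sqrt{2} + 882 - 378} = \frac{1}{504 + 3 i \sqrt{2}} \approx 0.001984 - 1.67 \cdot 10^{-5} i$)
$- T = - (\frac{28}{14113} - \frac{i \sqrt{2}}{84678}) = - \frac{28}{14113} + \frac{i \sqrt{2}}{84678}$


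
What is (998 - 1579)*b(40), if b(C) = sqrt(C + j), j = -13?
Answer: -1743*sqrt(3) ≈ -3019.0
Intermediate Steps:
b(C) = sqrt(-13 + C) (b(C) = sqrt(C - 13) = sqrt(-13 + C))
(998 - 1579)*b(40) = (998 - 1579)*sqrt(-13 + 40) = -1743*sqrt(3)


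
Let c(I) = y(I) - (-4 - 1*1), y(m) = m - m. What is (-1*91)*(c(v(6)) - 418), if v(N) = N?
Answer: 37583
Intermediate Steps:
y(m) = 0
c(I) = 5 (c(I) = 0 - (-4 - 1*1) = 0 - (-4 - 1) = 0 - 1*(-5) = 0 + 5 = 5)
(-1*91)*(c(v(6)) - 418) = (-1*91)*(5 - 418) = -91*(-413) = 37583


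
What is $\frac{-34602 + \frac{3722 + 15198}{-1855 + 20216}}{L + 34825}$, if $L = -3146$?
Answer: $- \frac{14774614}{13526933} \approx -1.0922$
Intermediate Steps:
$\frac{-34602 + \frac{3722 + 15198}{-1855 + 20216}}{L + 34825} = \frac{-34602 + \frac{3722 + 15198}{-1855 + 20216}}{-3146 + 34825} = \frac{-34602 + \frac{18920}{18361}}{31679} = \left(-34602 + 18920 \cdot \frac{1}{18361}\right) \frac{1}{31679} = \left(-34602 + \frac{440}{427}\right) \frac{1}{31679} = \left(- \frac{14774614}{427}\right) \frac{1}{31679} = - \frac{14774614}{13526933}$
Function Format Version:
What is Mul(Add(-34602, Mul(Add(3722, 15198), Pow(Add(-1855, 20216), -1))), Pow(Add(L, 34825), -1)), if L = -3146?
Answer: Rational(-14774614, 13526933) ≈ -1.0922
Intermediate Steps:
Mul(Add(-34602, Mul(Add(3722, 15198), Pow(Add(-1855, 20216), -1))), Pow(Add(L, 34825), -1)) = Mul(Add(-34602, Mul(Add(3722, 15198), Pow(Add(-1855, 20216), -1))), Pow(Add(-3146, 34825), -1)) = Mul(Add(-34602, Mul(18920, Pow(18361, -1))), Pow(31679, -1)) = Mul(Add(-34602, Mul(18920, Rational(1, 18361))), Rational(1, 31679)) = Mul(Add(-34602, Rational(440, 427)), Rational(1, 31679)) = Mul(Rational(-14774614, 427), Rational(1, 31679)) = Rational(-14774614, 13526933)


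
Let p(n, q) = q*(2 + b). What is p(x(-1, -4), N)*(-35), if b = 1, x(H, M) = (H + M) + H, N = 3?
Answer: -315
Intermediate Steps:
x(H, M) = M + 2*H
p(n, q) = 3*q (p(n, q) = q*(2 + 1) = q*3 = 3*q)
p(x(-1, -4), N)*(-35) = (3*3)*(-35) = 9*(-35) = -315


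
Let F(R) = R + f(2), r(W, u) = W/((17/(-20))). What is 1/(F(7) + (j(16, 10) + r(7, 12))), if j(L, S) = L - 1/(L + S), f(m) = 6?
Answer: 442/9161 ≈ 0.048248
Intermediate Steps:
r(W, u) = -20*W/17 (r(W, u) = W/((17*(-1/20))) = W/(-17/20) = W*(-20/17) = -20*W/17)
F(R) = 6 + R (F(R) = R + 6 = 6 + R)
1/(F(7) + (j(16, 10) + r(7, 12))) = 1/((6 + 7) + ((-1 + 16² + 16*10)/(16 + 10) - 20/17*7)) = 1/(13 + ((-1 + 256 + 160)/26 - 140/17)) = 1/(13 + ((1/26)*415 - 140/17)) = 1/(13 + (415/26 - 140/17)) = 1/(13 + 3415/442) = 1/(9161/442) = 442/9161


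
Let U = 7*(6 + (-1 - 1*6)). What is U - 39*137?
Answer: -5350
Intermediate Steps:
U = -7 (U = 7*(6 + (-1 - 6)) = 7*(6 - 7) = 7*(-1) = -7)
U - 39*137 = -7 - 39*137 = -7 - 5343 = -5350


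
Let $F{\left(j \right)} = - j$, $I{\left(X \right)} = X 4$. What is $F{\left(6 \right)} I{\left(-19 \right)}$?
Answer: $456$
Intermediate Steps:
$I{\left(X \right)} = 4 X$
$F{\left(6 \right)} I{\left(-19 \right)} = \left(-1\right) 6 \cdot 4 \left(-19\right) = \left(-6\right) \left(-76\right) = 456$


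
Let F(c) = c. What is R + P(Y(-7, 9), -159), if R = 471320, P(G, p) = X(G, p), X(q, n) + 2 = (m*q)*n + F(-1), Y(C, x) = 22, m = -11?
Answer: 509795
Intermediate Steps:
X(q, n) = -3 - 11*n*q (X(q, n) = -2 + ((-11*q)*n - 1) = -2 + (-11*n*q - 1) = -2 + (-1 - 11*n*q) = -3 - 11*n*q)
P(G, p) = -3 - 11*G*p (P(G, p) = -3 - 11*p*G = -3 - 11*G*p)
R + P(Y(-7, 9), -159) = 471320 + (-3 - 11*22*(-159)) = 471320 + (-3 + 38478) = 471320 + 38475 = 509795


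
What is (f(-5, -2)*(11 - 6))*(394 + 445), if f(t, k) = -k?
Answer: 8390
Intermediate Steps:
(f(-5, -2)*(11 - 6))*(394 + 445) = ((-1*(-2))*(11 - 6))*(394 + 445) = (2*5)*839 = 10*839 = 8390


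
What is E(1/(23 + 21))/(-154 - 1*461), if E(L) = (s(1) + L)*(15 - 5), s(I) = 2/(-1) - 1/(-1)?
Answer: 43/2706 ≈ 0.015891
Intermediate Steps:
s(I) = -1 (s(I) = 2*(-1) - 1*(-1) = -2 + 1 = -1)
E(L) = -10 + 10*L (E(L) = (-1 + L)*(15 - 5) = (-1 + L)*10 = -10 + 10*L)
E(1/(23 + 21))/(-154 - 1*461) = (-10 + 10/(23 + 21))/(-154 - 1*461) = (-10 + 10/44)/(-154 - 461) = (-10 + 10*(1/44))/(-615) = (-10 + 5/22)*(-1/615) = -215/22*(-1/615) = 43/2706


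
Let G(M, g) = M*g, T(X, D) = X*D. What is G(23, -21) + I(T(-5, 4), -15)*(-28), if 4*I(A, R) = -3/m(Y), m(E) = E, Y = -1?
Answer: -504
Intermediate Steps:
T(X, D) = D*X
I(A, R) = 3/4 (I(A, R) = (-3/(-1))/4 = (-3*(-1))/4 = (1/4)*3 = 3/4)
G(23, -21) + I(T(-5, 4), -15)*(-28) = 23*(-21) + (3/4)*(-28) = -483 - 21 = -504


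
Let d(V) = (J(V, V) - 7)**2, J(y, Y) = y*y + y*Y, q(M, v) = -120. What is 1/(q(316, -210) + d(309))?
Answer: 1/36463811905 ≈ 2.7424e-11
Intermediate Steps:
J(y, Y) = y**2 + Y*y
d(V) = (-7 + 2*V**2)**2 (d(V) = (V*(V + V) - 7)**2 = (V*(2*V) - 7)**2 = (2*V**2 - 7)**2 = (-7 + 2*V**2)**2)
1/(q(316, -210) + d(309)) = 1/(-120 + (-7 + 2*309**2)**2) = 1/(-120 + (-7 + 2*95481)**2) = 1/(-120 + (-7 + 190962)**2) = 1/(-120 + 190955**2) = 1/(-120 + 36463812025) = 1/36463811905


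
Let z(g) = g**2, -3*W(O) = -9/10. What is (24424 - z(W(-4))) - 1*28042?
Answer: -361809/100 ≈ -3618.1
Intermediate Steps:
W(O) = 3/10 (W(O) = -(-3)/10 = -1/3*(-9/10) = 3/10)
(24424 - z(W(-4))) - 1*28042 = (24424 - (3/10)**2) - 1*28042 = (24424 - 1*9/100) - 28042 = (24424 - 9/100) - 28042 = 2442391/100 - 28042 = -361809/100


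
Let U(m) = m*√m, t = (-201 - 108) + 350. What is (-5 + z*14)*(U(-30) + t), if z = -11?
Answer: -6519 + 4770*I*√30 ≈ -6519.0 + 26126.0*I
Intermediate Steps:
t = 41 (t = -309 + 350 = 41)
U(m) = m^(3/2)
(-5 + z*14)*(U(-30) + t) = (-5 - 11*14)*((-30)^(3/2) + 41) = (-5 - 154)*(-30*I*√30 + 41) = -159*(41 - 30*I*√30) = -6519 + 4770*I*√30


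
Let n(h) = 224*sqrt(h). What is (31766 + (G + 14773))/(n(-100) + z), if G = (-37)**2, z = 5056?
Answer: 946183/119456 - 419195*I/119456 ≈ 7.9208 - 3.5092*I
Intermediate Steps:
G = 1369
(31766 + (G + 14773))/(n(-100) + z) = (31766 + (1369 + 14773))/(224*sqrt(-100) + 5056) = (31766 + 16142)/(224*(10*I) + 5056) = 47908/(2240*I + 5056) = 47908/(5056 + 2240*I) = 47908*((5056 - 2240*I)/30580736) = 11977*(5056 - 2240*I)/7645184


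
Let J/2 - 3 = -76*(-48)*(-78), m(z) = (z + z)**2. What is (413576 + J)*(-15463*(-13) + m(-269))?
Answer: -76269939278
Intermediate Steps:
m(z) = 4*z**2 (m(z) = (2*z)**2 = 4*z**2)
J = -569082 (J = 6 + 2*(-76*(-48)*(-78)) = 6 + 2*(3648*(-78)) = 6 + 2*(-284544) = 6 - 569088 = -569082)
(413576 + J)*(-15463*(-13) + m(-269)) = (413576 - 569082)*(-15463*(-13) + 4*(-269)**2) = -155506*(201019 + 4*72361) = -155506*(201019 + 289444) = -155506*490463 = -76269939278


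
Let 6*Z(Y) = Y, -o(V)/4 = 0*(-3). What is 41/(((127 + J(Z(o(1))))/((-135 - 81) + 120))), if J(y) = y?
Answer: -3936/127 ≈ -30.992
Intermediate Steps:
o(V) = 0 (o(V) = -0*(-3) = -4*0 = 0)
Z(Y) = Y/6
41/(((127 + J(Z(o(1))))/((-135 - 81) + 120))) = 41/(((127 + (⅙)*0)/((-135 - 81) + 120))) = 41/(((127 + 0)/(-216 + 120))) = 41/((127/(-96))) = 41/((127*(-1/96))) = 41/(-127/96) = 41*(-96/127) = -3936/127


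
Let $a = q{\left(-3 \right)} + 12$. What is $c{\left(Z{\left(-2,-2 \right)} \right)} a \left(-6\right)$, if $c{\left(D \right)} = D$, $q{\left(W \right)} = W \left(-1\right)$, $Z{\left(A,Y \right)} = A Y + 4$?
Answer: $-720$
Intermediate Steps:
$Z{\left(A,Y \right)} = 4 + A Y$
$q{\left(W \right)} = - W$
$a = 15$ ($a = \left(-1\right) \left(-3\right) + 12 = 3 + 12 = 15$)
$c{\left(Z{\left(-2,-2 \right)} \right)} a \left(-6\right) = \left(4 - -4\right) 15 \left(-6\right) = \left(4 + 4\right) 15 \left(-6\right) = 8 \cdot 15 \left(-6\right) = 120 \left(-6\right) = -720$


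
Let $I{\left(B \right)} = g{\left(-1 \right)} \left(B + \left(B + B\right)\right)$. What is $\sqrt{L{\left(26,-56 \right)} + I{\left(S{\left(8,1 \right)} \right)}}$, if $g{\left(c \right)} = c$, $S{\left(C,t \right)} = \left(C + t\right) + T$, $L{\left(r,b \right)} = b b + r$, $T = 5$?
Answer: $4 \sqrt{195} \approx 55.857$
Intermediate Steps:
$L{\left(r,b \right)} = r + b^{2}$ ($L{\left(r,b \right)} = b^{2} + r = r + b^{2}$)
$S{\left(C,t \right)} = 5 + C + t$ ($S{\left(C,t \right)} = \left(C + t\right) + 5 = 5 + C + t$)
$I{\left(B \right)} = - 3 B$ ($I{\left(B \right)} = - (B + \left(B + B\right)) = - (B + 2 B) = - 3 B$)
$\sqrt{L{\left(26,-56 \right)} + I{\left(S{\left(8,1 \right)} \right)}} = \sqrt{\left(26 + \left(-56\right)^{2}\right) - 3 \left(5 + 8 + 1\right)} = \sqrt{\left(26 + 3136\right) - 42} = \sqrt{3162 - 42} = \sqrt{3120} = 4 \sqrt{195}$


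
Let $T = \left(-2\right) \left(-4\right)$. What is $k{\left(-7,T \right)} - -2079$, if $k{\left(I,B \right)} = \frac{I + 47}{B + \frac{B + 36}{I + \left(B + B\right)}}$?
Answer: $\frac{60381}{29} \approx 2082.1$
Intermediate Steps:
$T = 8$
$k{\left(I,B \right)} = \frac{47 + I}{B + \frac{36 + B}{I + 2 B}}$
$k{\left(-7,T \right)} - -2079 = \frac{\left(-7\right)^{2} + 47 \left(-7\right) + 94 \cdot 8 + 2 \cdot 8 \left(-7\right)}{36 + 8 + 2 \cdot 8^{2} + 8 \left(-7\right)} - -2079 = \frac{49 - 329 + 752 - 112}{36 + 8 + 2 \cdot 64 - 56} + 2079 = \frac{1}{36 + 8 + 128 - 56} \cdot 360 + 2079 = \frac{1}{116} \cdot 360 + 2079 = \frac{90}{29} + 2079 = \frac{60381}{29}$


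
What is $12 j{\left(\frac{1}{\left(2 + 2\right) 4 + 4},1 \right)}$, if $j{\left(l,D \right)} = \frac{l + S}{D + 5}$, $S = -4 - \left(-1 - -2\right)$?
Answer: $- \frac{99}{10} \approx -9.9$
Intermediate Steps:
$S = -5$ ($S = -4 - \left(-1 + 2\right) = -4 - 1 = -5$)
$j{\left(l,D \right)} = \frac{-5 + l}{5 + D}$ ($j{\left(l,D \right)} = \frac{l - 5}{D + 5} = \frac{-5 + l}{5 + D}$)
$12 j{\left(\frac{1}{\left(2 + 2\right) 4 + 4},1 \right)} = 12 \frac{-5 + \frac{1}{\left(2 + 2\right) 4 + 4}}{5 + 1} = 12 \frac{-5 + \frac{1}{4 \cdot 4 + 4}}{6} = 12 \frac{-5 + \frac{1}{16 + 4}}{6} = 12 \frac{-5 + \frac{1}{20}}{6} = 12 \cdot \frac{1}{6} \left(- \frac{99}{20}\right) = 12 \left(- \frac{33}{40}\right) = - \frac{99}{10}$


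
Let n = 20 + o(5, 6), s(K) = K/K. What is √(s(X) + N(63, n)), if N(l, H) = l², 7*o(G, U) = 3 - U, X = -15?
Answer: √3970 ≈ 63.008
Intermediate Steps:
o(G, U) = 3/7 - U/7 (o(G, U) = (3 - U)/7 = 3/7 - U/7)
s(K) = 1
n = 137/7 (n = 20 + (3/7 - ⅐*6) = 20 + (3/7 - 6/7) = 20 - 3/7 = 137/7 ≈ 19.571)
√(s(X) + N(63, n)) = √(1 + 63²) = √(1 + 3969) = √3970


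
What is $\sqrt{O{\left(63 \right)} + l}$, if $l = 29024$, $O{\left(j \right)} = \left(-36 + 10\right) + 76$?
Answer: $\sqrt{29074} \approx 170.51$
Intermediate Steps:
$O{\left(j \right)} = 50$ ($O{\left(j \right)} = -26 + 76 = 50$)
$\sqrt{O{\left(63 \right)} + l} = \sqrt{50 + 29024} = \sqrt{29074}$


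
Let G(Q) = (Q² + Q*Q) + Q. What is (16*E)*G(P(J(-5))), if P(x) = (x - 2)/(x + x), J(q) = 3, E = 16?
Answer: 512/9 ≈ 56.889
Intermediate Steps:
P(x) = (-2 + x)/(2*x) (P(x) = (-2 + x)/((2*x)) = (-2 + x)*(1/(2*x)) = (-2 + x)/(2*x))
G(Q) = Q + 2*Q² (G(Q) = (Q² + Q²) + Q = 2*Q² + Q = Q + 2*Q²)
(16*E)*G(P(J(-5))) = (16*16)*(((½)*(-2 + 3)/3)*(1 + 2*((½)*(-2 + 3)/3))) = 256*(((½)*(⅓)*1)*(1 + 2*((½)*(⅓)*1))) = 256*((1 + 2*(⅙))/6) = 256*((1 + ⅓)/6) = 256*((⅙)*(4/3)) = 256*(2/9) = 512/9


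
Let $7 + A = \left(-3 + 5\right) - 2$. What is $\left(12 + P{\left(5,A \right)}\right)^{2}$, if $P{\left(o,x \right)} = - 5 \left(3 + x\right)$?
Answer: $1024$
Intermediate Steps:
$A = -7$ ($A = -7 + \left(\left(-3 + 5\right) - 2\right) = -7 + \left(2 - 2\right) = -7 + 0 = -7$)
$P{\left(o,x \right)} = -15 - 5 x$
$\left(12 + P{\left(5,A \right)}\right)^{2} = \left(12 - -20\right)^{2} = \left(12 + \left(-15 + 35\right)\right)^{2} = \left(12 + 20\right)^{2} = 32^{2} = 1024$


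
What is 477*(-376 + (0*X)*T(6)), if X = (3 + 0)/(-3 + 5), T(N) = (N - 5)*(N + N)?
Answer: -179352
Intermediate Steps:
T(N) = 2*N*(-5 + N) (T(N) = (-5 + N)*(2*N) = 2*N*(-5 + N))
X = 3/2 ≈ 1.5000
477*(-376 + (0*X)*T(6)) = 477*(-376 + (0*(3/2))*(2*6*(-5 + 6))) = 477*(-376 + 0*(2*6*1)) = 477*(-376 + 0*12) = 477*(-376 + 0) = 477*(-376) = -179352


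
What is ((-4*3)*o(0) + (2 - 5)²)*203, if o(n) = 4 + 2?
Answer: -12789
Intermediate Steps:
o(n) = 6
((-4*3)*o(0) + (2 - 5)²)*203 = (-4*3*6 + (2 - 5)²)*203 = (-12*6 + (-3)²)*203 = (-72 + 9)*203 = -63*203 = -12789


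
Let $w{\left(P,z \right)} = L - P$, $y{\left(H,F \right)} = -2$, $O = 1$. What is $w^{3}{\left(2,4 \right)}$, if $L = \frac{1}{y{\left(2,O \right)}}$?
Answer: $- \frac{125}{8} \approx -15.625$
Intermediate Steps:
$L = - \frac{1}{2}$ ($L = \frac{1}{-2} = - \frac{1}{2} \approx -0.5$)
$w{\left(P,z \right)} = - \frac{1}{2} - P$
$w^{3}{\left(2,4 \right)} = \left(- \frac{1}{2} - 2\right)^{3} = \left(- \frac{5}{2}\right)^{3} = - \frac{125}{8}$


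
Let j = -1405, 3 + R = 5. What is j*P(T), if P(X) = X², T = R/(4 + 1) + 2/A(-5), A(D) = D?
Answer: 0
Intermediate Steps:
R = 2 (R = -3 + 5 = 2)
T = 0 (T = 2/(4 + 1) + 2/(-5) = 2/5 + 2*(-⅕) = 2*(⅕) - ⅖ = ⅖ - ⅖ = 0)
j*P(T) = -1405*0² = -1405*0 = 0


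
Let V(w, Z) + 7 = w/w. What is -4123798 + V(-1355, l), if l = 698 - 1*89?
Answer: -4123804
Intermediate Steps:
l = 609 (l = 698 - 89 = 609)
V(w, Z) = -6 (V(w, Z) = -7 + w/w = -7 + 1 = -6)
-4123798 + V(-1355, l) = -4123798 - 6 = -4123804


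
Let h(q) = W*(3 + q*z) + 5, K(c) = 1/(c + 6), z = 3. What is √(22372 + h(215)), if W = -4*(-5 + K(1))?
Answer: √1713369/7 ≈ 186.99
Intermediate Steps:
K(c) = 1/(6 + c)
W = 136/7 (W = -4*(-5 + 1/(6 + 1)) = -4*(-5 + 1/7) = -4*(-5 + ⅐) = -4*(-34/7) = 136/7 ≈ 19.429)
h(q) = 443/7 + 408*q/7 (h(q) = 136*(3 + q*3)/7 + 5 = 136*(3 + 3*q)/7 + 5 = (408/7 + 408*q/7) + 5 = 443/7 + 408*q/7)
√(22372 + h(215)) = √(22372 + (443/7 + (408/7)*215)) = √(22372 + (443/7 + 87720/7)) = √(22372 + 88163/7) = √(244767/7) = √1713369/7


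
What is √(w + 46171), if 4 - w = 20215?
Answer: 2*√6490 ≈ 161.12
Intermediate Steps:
w = -20211 (w = 4 - 1*20215 = 4 - 20215 = -20211)
√(w + 46171) = √(-20211 + 46171) = √25960 = 2*√6490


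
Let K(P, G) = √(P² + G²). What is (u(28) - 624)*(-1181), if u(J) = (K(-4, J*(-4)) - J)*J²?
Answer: 26662256 - 3703616*√785 ≈ -7.7105e+7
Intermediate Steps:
K(P, G) = √(G² + P²)
u(J) = J²*(√(16 + 16*J²) - J) (u(J) = (√((J*(-4))² + (-4)²) - J)*J² = (√((-4*J)² + 16) - J)*J² = (√(16*J² + 16) - J)*J² = (√(16 + 16*J²) - J)*J² = J²*(√(16 + 16*J²) - J))
(u(28) - 624)*(-1181) = (28²*(-1*28 + 4*√(1 + 28²)) - 624)*(-1181) = (784*(-28 + 4*√(1 + 784)) - 624)*(-1181) = (784*(-28 + 4*√785) - 624)*(-1181) = ((-21952 + 3136*√785) - 624)*(-1181) = (-22576 + 3136*√785)*(-1181) = 26662256 - 3703616*√785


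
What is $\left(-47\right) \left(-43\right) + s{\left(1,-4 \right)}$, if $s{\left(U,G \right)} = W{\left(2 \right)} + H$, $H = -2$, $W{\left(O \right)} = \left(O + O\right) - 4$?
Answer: $2019$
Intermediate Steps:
$W{\left(O \right)} = -4 + 2 O$ ($W{\left(O \right)} = 2 O - 4 = -4 + 2 O$)
$s{\left(U,G \right)} = -2$ ($s{\left(U,G \right)} = \left(-4 + 2 \cdot 2\right) - 2 = \left(-4 + 4\right) - 2 = 0 - 2 = -2$)
$\left(-47\right) \left(-43\right) + s{\left(1,-4 \right)} = \left(-47\right) \left(-43\right) - 2 = 2021 - 2 = 2019$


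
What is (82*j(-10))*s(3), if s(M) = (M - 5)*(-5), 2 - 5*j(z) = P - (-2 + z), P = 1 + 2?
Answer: -2132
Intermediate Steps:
P = 3
j(z) = -⅗ + z/5 (j(z) = ⅖ - (3 - (-2 + z))/5 = ⅖ - (3 + (2 - z))/5 = ⅖ - (5 - z)/5 = ⅖ + (-1 + z/5) = -⅗ + z/5)
s(M) = 25 - 5*M (s(M) = (-5 + M)*(-5) = 25 - 5*M)
(82*j(-10))*s(3) = (82*(-⅗ + (⅕)*(-10)))*(25 - 5*3) = (82*(-⅗ - 2))*(25 - 15) = (82*(-13/5))*10 = -1066/5*10 = -2132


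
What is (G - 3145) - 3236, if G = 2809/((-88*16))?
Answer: -8987257/1408 ≈ -6383.0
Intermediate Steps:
G = -2809/1408 (G = 2809/(-1408) = 2809*(-1/1408) = -2809/1408 ≈ -1.9950)
(G - 3145) - 3236 = (-2809/1408 - 3145) - 3236 = -4430969/1408 - 3236 = -8987257/1408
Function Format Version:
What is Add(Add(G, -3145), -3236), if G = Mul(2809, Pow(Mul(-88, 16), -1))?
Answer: Rational(-8987257, 1408) ≈ -6383.0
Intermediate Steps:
G = Rational(-2809, 1408) (G = Mul(2809, Pow(-1408, -1)) = Mul(2809, Rational(-1, 1408)) = Rational(-2809, 1408) ≈ -1.9950)
Add(Add(G, -3145), -3236) = Add(Add(Rational(-2809, 1408), -3145), -3236) = Add(Rational(-4430969, 1408), -3236) = Rational(-8987257, 1408)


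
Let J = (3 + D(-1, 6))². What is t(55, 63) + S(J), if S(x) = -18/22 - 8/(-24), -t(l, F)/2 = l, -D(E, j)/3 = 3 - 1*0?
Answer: -3646/33 ≈ -110.48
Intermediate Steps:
D(E, j) = -9 (D(E, j) = -3*(3 - 1*0) = -3*(3 + 0) = -3*3 = -9)
t(l, F) = -2*l
J = 36 (J = (3 - 9)² = (-6)² = 36)
S(x) = -16/33 (S(x) = -18*1/22 - 8*(-1/24) = -9/11 + ⅓ = -16/33)
t(55, 63) + S(J) = -2*55 - 16/33 = -110 - 16/33 = -3646/33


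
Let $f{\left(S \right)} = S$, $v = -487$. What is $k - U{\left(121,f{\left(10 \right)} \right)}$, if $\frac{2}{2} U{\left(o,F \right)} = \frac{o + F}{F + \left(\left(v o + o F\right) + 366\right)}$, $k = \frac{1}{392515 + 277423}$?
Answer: $\frac{87819219}{38414914858} \approx 0.0022861$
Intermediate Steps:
$k = \frac{1}{669938} \approx 1.4927 \cdot 10^{-6}$
$U{\left(o,F \right)} = \frac{F + o}{366 + F - 487 o + F o}$ ($U{\left(o,F \right)} = \frac{o + F}{F + \left(\left(- 487 o + o F\right) + 366\right)} = \frac{F + o}{F + \left(\left(- 487 o + F o\right) + 366\right)} = \frac{F + o}{F + \left(366 - 487 o + F o\right)} = \frac{F + o}{366 + F - 487 o + F o}$)
$k - U{\left(121,f{\left(10 \right)} \right)} = \frac{1}{669938} - \frac{10 + 121}{366 + 10 - 58927 + 10 \cdot 121} = \frac{1}{669938} - \frac{1}{366 + 10 - 58927 + 1210} \cdot 131 = \frac{1}{669938} - \frac{1}{-57341} \cdot 131 = \frac{1}{669938} - \left(- \frac{1}{57341}\right) 131 = \frac{1}{669938} - - \frac{131}{57341} = \frac{1}{669938} + \frac{131}{57341} = \frac{87819219}{38414914858}$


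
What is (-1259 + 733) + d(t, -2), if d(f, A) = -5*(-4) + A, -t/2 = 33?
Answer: -508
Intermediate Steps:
t = -66 (t = -2*33 = -66)
d(f, A) = 20 + A
(-1259 + 733) + d(t, -2) = (-1259 + 733) + (20 - 2) = -526 + 18 = -508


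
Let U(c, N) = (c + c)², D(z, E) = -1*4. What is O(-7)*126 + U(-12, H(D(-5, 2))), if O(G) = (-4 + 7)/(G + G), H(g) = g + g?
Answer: 549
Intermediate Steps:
D(z, E) = -4
H(g) = 2*g
O(G) = 3/(2*G) (O(G) = 3/((2*G)) = 3*(1/(2*G)) = 3/(2*G))
U(c, N) = 4*c² (U(c, N) = (2*c)² = 4*c²)
O(-7)*126 + U(-12, H(D(-5, 2))) = ((3/2)/(-7))*126 + 4*(-12)² = ((3/2)*(-⅐))*126 + 4*144 = -3/14*126 + 576 = -27 + 576 = 549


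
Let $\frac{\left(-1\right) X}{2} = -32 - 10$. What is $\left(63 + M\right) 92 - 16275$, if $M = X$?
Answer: $-2751$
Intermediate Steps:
$X = 84$ ($X = - 2 \left(-32 - 10\right) = \left(-2\right) \left(-42\right) = 84$)
$M = 84$
$\left(63 + M\right) 92 - 16275 = \left(63 + 84\right) 92 - 16275 = 147 \cdot 92 - 16275 = 13524 - 16275 = -2751$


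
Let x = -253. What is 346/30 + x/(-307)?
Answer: 56906/4605 ≈ 12.357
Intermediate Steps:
346/30 + x/(-307) = 346/30 - 253/(-307) = 346*(1/30) - 253*(-1/307) = 173/15 + 253/307 = 56906/4605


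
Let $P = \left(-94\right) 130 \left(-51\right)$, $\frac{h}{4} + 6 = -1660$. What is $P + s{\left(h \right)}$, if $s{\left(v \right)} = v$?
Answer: $616556$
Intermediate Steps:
$h = -6664$ ($h = -24 + 4 \left(-1660\right) = -24 - 6640 = -6664$)
$P = 623220$ ($P = \left(-12220\right) \left(-51\right) = 623220$)
$P + s{\left(h \right)} = 623220 - 6664 = 616556$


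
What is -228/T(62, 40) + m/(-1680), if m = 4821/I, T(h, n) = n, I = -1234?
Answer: -3937321/691040 ≈ -5.6977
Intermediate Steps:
m = -4821/1234 (m = 4821/(-1234) = 4821*(-1/1234) = -4821/1234 ≈ -3.9068)
-228/T(62, 40) + m/(-1680) = -228/40 - 4821/1234/(-1680) = -228*1/40 - 4821/1234*(-1/1680) = -57/10 + 1607/691040 = -3937321/691040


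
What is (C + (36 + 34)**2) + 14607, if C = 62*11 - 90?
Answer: 20099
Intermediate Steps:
C = 592 (C = 682 - 90 = 592)
(C + (36 + 34)**2) + 14607 = (592 + (36 + 34)**2) + 14607 = (592 + 70**2) + 14607 = (592 + 4900) + 14607 = 5492 + 14607 = 20099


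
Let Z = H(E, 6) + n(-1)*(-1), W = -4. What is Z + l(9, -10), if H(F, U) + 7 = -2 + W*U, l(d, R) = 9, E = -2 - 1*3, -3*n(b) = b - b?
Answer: -24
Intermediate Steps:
n(b) = 0 (n(b) = -(b - b)/3 = -⅓*0 = 0)
E = -5 (E = -2 - 3 = -5)
H(F, U) = -9 - 4*U (H(F, U) = -7 + (-2 - 4*U) = -9 - 4*U)
Z = -33 (Z = (-9 - 4*6) + 0*(-1) = (-9 - 24) + 0 = -33 + 0 = -33)
Z + l(9, -10) = -33 + 9 = -24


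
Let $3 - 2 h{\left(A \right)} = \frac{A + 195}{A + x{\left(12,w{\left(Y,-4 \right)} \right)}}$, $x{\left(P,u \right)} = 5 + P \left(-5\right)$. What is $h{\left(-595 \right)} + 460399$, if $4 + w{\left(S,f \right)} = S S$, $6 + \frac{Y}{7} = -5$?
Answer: $\frac{11970405}{26} \approx 4.604 \cdot 10^{5}$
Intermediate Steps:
$Y = -77$ ($Y = -42 + 7 \left(-5\right) = -42 - 35 = -77$)
$w{\left(S,f \right)} = -4 + S^{2}$ ($w{\left(S,f \right)} = -4 + S S = -4 + S^{2}$)
$x{\left(P,u \right)} = 5 - 5 P$
$h{\left(A \right)} = \frac{3}{2} - \frac{195 + A}{2 \left(-55 + A\right)}$ ($h{\left(A \right)} = \frac{3}{2} - \frac{\left(A + 195\right) \frac{1}{A + \left(5 - 60\right)}}{2} = \frac{3}{2} - \frac{\left(195 + A\right) \frac{1}{A + \left(5 - 60\right)}}{2} = \frac{3}{2} - \frac{\left(195 + A\right) \frac{1}{A - 55}}{2} = \frac{3}{2} - \frac{\left(195 + A\right) \frac{1}{-55 + A}}{2} = \frac{3}{2} - \frac{\frac{1}{-55 + A} \left(195 + A\right)}{2} = \frac{3}{2} - \frac{195 + A}{2 \left(-55 + A\right)}$)
$h{\left(-595 \right)} + 460399 = \frac{-180 - 595}{-55 - 595} + 460399 = \frac{1}{-650} \left(-775\right) + 460399 = \left(- \frac{1}{650}\right) \left(-775\right) + 460399 = \frac{31}{26} + 460399 = \frac{11970405}{26}$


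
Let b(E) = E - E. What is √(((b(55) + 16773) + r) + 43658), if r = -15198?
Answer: √45233 ≈ 212.68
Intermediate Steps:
b(E) = 0
√(((b(55) + 16773) + r) + 43658) = √(((0 + 16773) - 15198) + 43658) = √((16773 - 15198) + 43658) = √(1575 + 43658) = √45233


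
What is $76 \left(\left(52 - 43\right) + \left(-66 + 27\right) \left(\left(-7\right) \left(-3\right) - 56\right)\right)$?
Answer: $104424$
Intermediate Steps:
$76 \left(\left(52 - 43\right) + \left(-66 + 27\right) \left(\left(-7\right) \left(-3\right) - 56\right)\right) = 76 \left(9 - 39 \left(21 - 56\right)\right) = 76 \left(9 - -1365\right) = 76 \left(9 + 1365\right) = 76 \cdot 1374 = 104424$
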